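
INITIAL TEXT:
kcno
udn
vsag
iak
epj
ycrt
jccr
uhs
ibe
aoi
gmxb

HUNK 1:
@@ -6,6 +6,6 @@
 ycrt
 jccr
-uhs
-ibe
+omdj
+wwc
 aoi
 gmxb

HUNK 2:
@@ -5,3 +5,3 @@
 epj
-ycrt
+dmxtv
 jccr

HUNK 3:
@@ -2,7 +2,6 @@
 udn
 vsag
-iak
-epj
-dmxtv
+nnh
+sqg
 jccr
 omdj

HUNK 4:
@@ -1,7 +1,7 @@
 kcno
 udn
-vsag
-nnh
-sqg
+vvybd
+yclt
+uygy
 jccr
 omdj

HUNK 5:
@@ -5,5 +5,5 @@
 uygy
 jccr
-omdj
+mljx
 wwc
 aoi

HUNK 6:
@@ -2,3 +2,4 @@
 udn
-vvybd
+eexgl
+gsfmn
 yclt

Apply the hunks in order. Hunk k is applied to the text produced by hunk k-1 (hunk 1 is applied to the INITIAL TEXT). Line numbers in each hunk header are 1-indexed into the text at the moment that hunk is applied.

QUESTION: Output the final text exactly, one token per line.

Hunk 1: at line 6 remove [uhs,ibe] add [omdj,wwc] -> 11 lines: kcno udn vsag iak epj ycrt jccr omdj wwc aoi gmxb
Hunk 2: at line 5 remove [ycrt] add [dmxtv] -> 11 lines: kcno udn vsag iak epj dmxtv jccr omdj wwc aoi gmxb
Hunk 3: at line 2 remove [iak,epj,dmxtv] add [nnh,sqg] -> 10 lines: kcno udn vsag nnh sqg jccr omdj wwc aoi gmxb
Hunk 4: at line 1 remove [vsag,nnh,sqg] add [vvybd,yclt,uygy] -> 10 lines: kcno udn vvybd yclt uygy jccr omdj wwc aoi gmxb
Hunk 5: at line 5 remove [omdj] add [mljx] -> 10 lines: kcno udn vvybd yclt uygy jccr mljx wwc aoi gmxb
Hunk 6: at line 2 remove [vvybd] add [eexgl,gsfmn] -> 11 lines: kcno udn eexgl gsfmn yclt uygy jccr mljx wwc aoi gmxb

Answer: kcno
udn
eexgl
gsfmn
yclt
uygy
jccr
mljx
wwc
aoi
gmxb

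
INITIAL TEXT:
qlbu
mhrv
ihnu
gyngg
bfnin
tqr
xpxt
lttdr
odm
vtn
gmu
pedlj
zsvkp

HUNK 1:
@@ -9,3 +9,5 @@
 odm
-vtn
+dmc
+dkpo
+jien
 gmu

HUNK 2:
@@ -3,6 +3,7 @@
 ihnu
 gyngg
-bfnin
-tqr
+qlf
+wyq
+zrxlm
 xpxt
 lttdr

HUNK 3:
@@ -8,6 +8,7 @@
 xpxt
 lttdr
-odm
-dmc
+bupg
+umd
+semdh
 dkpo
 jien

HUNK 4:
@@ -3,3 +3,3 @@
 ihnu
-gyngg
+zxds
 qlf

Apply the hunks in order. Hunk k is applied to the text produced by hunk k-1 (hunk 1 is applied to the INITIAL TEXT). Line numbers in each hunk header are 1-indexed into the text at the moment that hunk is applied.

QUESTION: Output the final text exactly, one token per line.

Answer: qlbu
mhrv
ihnu
zxds
qlf
wyq
zrxlm
xpxt
lttdr
bupg
umd
semdh
dkpo
jien
gmu
pedlj
zsvkp

Derivation:
Hunk 1: at line 9 remove [vtn] add [dmc,dkpo,jien] -> 15 lines: qlbu mhrv ihnu gyngg bfnin tqr xpxt lttdr odm dmc dkpo jien gmu pedlj zsvkp
Hunk 2: at line 3 remove [bfnin,tqr] add [qlf,wyq,zrxlm] -> 16 lines: qlbu mhrv ihnu gyngg qlf wyq zrxlm xpxt lttdr odm dmc dkpo jien gmu pedlj zsvkp
Hunk 3: at line 8 remove [odm,dmc] add [bupg,umd,semdh] -> 17 lines: qlbu mhrv ihnu gyngg qlf wyq zrxlm xpxt lttdr bupg umd semdh dkpo jien gmu pedlj zsvkp
Hunk 4: at line 3 remove [gyngg] add [zxds] -> 17 lines: qlbu mhrv ihnu zxds qlf wyq zrxlm xpxt lttdr bupg umd semdh dkpo jien gmu pedlj zsvkp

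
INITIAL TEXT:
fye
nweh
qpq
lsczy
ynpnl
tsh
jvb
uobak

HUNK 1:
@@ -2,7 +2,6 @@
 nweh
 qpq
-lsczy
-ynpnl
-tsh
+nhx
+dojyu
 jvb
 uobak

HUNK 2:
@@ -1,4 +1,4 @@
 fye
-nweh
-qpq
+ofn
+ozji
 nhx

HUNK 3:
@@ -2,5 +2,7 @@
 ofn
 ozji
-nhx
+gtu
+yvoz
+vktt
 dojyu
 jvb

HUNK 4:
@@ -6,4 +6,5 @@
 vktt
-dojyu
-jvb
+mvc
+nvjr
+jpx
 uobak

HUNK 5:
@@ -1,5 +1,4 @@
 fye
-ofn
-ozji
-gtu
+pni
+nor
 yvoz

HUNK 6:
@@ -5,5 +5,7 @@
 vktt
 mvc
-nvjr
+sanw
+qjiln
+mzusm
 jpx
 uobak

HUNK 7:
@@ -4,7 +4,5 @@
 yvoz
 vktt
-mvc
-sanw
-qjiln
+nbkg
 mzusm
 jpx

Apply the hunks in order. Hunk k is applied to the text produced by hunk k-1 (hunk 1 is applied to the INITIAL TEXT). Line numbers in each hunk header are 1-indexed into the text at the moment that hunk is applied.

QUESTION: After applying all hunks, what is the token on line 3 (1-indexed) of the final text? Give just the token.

Hunk 1: at line 2 remove [lsczy,ynpnl,tsh] add [nhx,dojyu] -> 7 lines: fye nweh qpq nhx dojyu jvb uobak
Hunk 2: at line 1 remove [nweh,qpq] add [ofn,ozji] -> 7 lines: fye ofn ozji nhx dojyu jvb uobak
Hunk 3: at line 2 remove [nhx] add [gtu,yvoz,vktt] -> 9 lines: fye ofn ozji gtu yvoz vktt dojyu jvb uobak
Hunk 4: at line 6 remove [dojyu,jvb] add [mvc,nvjr,jpx] -> 10 lines: fye ofn ozji gtu yvoz vktt mvc nvjr jpx uobak
Hunk 5: at line 1 remove [ofn,ozji,gtu] add [pni,nor] -> 9 lines: fye pni nor yvoz vktt mvc nvjr jpx uobak
Hunk 6: at line 5 remove [nvjr] add [sanw,qjiln,mzusm] -> 11 lines: fye pni nor yvoz vktt mvc sanw qjiln mzusm jpx uobak
Hunk 7: at line 4 remove [mvc,sanw,qjiln] add [nbkg] -> 9 lines: fye pni nor yvoz vktt nbkg mzusm jpx uobak
Final line 3: nor

Answer: nor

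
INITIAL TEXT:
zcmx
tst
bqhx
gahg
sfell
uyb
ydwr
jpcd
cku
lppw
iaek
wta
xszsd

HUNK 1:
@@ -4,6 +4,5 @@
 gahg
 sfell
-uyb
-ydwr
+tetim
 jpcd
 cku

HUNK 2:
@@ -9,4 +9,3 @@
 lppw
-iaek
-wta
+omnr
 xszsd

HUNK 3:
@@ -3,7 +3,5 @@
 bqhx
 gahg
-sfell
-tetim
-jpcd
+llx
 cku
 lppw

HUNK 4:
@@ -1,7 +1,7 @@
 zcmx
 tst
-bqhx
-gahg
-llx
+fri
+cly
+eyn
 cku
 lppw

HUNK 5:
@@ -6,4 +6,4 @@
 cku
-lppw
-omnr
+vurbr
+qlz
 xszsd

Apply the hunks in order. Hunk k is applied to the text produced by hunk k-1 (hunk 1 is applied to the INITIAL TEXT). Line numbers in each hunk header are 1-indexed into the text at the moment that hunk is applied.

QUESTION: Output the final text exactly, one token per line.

Hunk 1: at line 4 remove [uyb,ydwr] add [tetim] -> 12 lines: zcmx tst bqhx gahg sfell tetim jpcd cku lppw iaek wta xszsd
Hunk 2: at line 9 remove [iaek,wta] add [omnr] -> 11 lines: zcmx tst bqhx gahg sfell tetim jpcd cku lppw omnr xszsd
Hunk 3: at line 3 remove [sfell,tetim,jpcd] add [llx] -> 9 lines: zcmx tst bqhx gahg llx cku lppw omnr xszsd
Hunk 4: at line 1 remove [bqhx,gahg,llx] add [fri,cly,eyn] -> 9 lines: zcmx tst fri cly eyn cku lppw omnr xszsd
Hunk 5: at line 6 remove [lppw,omnr] add [vurbr,qlz] -> 9 lines: zcmx tst fri cly eyn cku vurbr qlz xszsd

Answer: zcmx
tst
fri
cly
eyn
cku
vurbr
qlz
xszsd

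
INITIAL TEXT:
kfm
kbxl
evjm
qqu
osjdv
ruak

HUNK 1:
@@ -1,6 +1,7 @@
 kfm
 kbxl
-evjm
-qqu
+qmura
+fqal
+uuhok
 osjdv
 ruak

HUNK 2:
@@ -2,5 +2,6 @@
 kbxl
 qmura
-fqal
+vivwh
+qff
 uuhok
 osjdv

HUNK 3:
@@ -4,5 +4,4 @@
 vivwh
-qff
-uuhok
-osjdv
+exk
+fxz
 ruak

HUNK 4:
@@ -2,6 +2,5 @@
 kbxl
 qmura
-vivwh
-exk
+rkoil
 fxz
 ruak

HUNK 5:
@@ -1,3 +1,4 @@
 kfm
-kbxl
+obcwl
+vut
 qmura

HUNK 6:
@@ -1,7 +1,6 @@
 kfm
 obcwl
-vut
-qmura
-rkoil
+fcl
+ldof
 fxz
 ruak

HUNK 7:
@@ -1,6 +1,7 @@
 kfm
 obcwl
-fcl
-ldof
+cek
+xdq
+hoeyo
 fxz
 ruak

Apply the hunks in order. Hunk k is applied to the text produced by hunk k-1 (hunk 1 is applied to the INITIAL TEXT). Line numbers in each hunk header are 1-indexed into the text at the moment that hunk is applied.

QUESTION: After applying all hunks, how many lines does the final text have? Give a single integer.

Answer: 7

Derivation:
Hunk 1: at line 1 remove [evjm,qqu] add [qmura,fqal,uuhok] -> 7 lines: kfm kbxl qmura fqal uuhok osjdv ruak
Hunk 2: at line 2 remove [fqal] add [vivwh,qff] -> 8 lines: kfm kbxl qmura vivwh qff uuhok osjdv ruak
Hunk 3: at line 4 remove [qff,uuhok,osjdv] add [exk,fxz] -> 7 lines: kfm kbxl qmura vivwh exk fxz ruak
Hunk 4: at line 2 remove [vivwh,exk] add [rkoil] -> 6 lines: kfm kbxl qmura rkoil fxz ruak
Hunk 5: at line 1 remove [kbxl] add [obcwl,vut] -> 7 lines: kfm obcwl vut qmura rkoil fxz ruak
Hunk 6: at line 1 remove [vut,qmura,rkoil] add [fcl,ldof] -> 6 lines: kfm obcwl fcl ldof fxz ruak
Hunk 7: at line 1 remove [fcl,ldof] add [cek,xdq,hoeyo] -> 7 lines: kfm obcwl cek xdq hoeyo fxz ruak
Final line count: 7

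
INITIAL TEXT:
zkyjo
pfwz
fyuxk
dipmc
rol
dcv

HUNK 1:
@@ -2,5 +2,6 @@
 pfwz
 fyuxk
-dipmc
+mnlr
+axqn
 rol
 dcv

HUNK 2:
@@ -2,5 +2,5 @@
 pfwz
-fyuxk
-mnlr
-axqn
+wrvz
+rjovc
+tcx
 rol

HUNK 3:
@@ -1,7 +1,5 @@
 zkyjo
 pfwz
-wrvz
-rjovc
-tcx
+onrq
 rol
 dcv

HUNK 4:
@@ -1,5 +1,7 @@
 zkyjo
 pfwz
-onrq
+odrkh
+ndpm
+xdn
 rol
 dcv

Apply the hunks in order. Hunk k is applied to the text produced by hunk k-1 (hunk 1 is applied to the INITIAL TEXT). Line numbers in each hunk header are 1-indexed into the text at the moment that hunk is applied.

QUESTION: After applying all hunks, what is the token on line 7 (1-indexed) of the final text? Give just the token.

Answer: dcv

Derivation:
Hunk 1: at line 2 remove [dipmc] add [mnlr,axqn] -> 7 lines: zkyjo pfwz fyuxk mnlr axqn rol dcv
Hunk 2: at line 2 remove [fyuxk,mnlr,axqn] add [wrvz,rjovc,tcx] -> 7 lines: zkyjo pfwz wrvz rjovc tcx rol dcv
Hunk 3: at line 1 remove [wrvz,rjovc,tcx] add [onrq] -> 5 lines: zkyjo pfwz onrq rol dcv
Hunk 4: at line 1 remove [onrq] add [odrkh,ndpm,xdn] -> 7 lines: zkyjo pfwz odrkh ndpm xdn rol dcv
Final line 7: dcv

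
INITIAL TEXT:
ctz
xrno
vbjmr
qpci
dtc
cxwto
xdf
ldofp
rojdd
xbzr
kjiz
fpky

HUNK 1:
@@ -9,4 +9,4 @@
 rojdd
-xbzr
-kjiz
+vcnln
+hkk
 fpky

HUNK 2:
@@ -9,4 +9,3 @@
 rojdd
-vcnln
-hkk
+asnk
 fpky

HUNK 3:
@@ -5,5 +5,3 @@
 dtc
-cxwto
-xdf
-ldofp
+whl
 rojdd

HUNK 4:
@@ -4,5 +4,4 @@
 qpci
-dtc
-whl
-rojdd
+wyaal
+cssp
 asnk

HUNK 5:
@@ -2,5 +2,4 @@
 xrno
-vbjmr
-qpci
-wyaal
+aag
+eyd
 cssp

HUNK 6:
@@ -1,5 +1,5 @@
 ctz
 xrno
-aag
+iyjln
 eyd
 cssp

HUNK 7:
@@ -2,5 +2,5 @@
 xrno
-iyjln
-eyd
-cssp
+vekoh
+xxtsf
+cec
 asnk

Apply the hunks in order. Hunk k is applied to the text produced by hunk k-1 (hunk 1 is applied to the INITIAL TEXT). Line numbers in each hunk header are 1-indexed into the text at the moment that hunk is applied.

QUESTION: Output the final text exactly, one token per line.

Hunk 1: at line 9 remove [xbzr,kjiz] add [vcnln,hkk] -> 12 lines: ctz xrno vbjmr qpci dtc cxwto xdf ldofp rojdd vcnln hkk fpky
Hunk 2: at line 9 remove [vcnln,hkk] add [asnk] -> 11 lines: ctz xrno vbjmr qpci dtc cxwto xdf ldofp rojdd asnk fpky
Hunk 3: at line 5 remove [cxwto,xdf,ldofp] add [whl] -> 9 lines: ctz xrno vbjmr qpci dtc whl rojdd asnk fpky
Hunk 4: at line 4 remove [dtc,whl,rojdd] add [wyaal,cssp] -> 8 lines: ctz xrno vbjmr qpci wyaal cssp asnk fpky
Hunk 5: at line 2 remove [vbjmr,qpci,wyaal] add [aag,eyd] -> 7 lines: ctz xrno aag eyd cssp asnk fpky
Hunk 6: at line 1 remove [aag] add [iyjln] -> 7 lines: ctz xrno iyjln eyd cssp asnk fpky
Hunk 7: at line 2 remove [iyjln,eyd,cssp] add [vekoh,xxtsf,cec] -> 7 lines: ctz xrno vekoh xxtsf cec asnk fpky

Answer: ctz
xrno
vekoh
xxtsf
cec
asnk
fpky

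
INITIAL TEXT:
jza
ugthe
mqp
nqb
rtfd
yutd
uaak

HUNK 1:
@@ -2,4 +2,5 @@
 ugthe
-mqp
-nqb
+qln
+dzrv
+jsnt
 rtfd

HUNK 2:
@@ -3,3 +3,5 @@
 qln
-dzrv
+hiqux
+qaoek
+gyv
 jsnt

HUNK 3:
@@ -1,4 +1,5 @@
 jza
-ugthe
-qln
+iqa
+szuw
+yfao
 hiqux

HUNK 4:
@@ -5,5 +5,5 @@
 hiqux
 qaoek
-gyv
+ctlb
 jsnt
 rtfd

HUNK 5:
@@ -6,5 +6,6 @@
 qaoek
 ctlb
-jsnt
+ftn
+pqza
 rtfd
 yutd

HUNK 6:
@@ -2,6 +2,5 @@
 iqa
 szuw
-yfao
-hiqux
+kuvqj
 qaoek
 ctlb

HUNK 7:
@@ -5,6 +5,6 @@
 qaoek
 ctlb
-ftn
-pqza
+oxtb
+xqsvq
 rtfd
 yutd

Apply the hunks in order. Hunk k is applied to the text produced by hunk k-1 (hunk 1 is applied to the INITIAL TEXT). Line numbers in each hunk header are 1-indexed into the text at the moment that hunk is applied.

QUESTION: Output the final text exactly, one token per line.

Answer: jza
iqa
szuw
kuvqj
qaoek
ctlb
oxtb
xqsvq
rtfd
yutd
uaak

Derivation:
Hunk 1: at line 2 remove [mqp,nqb] add [qln,dzrv,jsnt] -> 8 lines: jza ugthe qln dzrv jsnt rtfd yutd uaak
Hunk 2: at line 3 remove [dzrv] add [hiqux,qaoek,gyv] -> 10 lines: jza ugthe qln hiqux qaoek gyv jsnt rtfd yutd uaak
Hunk 3: at line 1 remove [ugthe,qln] add [iqa,szuw,yfao] -> 11 lines: jza iqa szuw yfao hiqux qaoek gyv jsnt rtfd yutd uaak
Hunk 4: at line 5 remove [gyv] add [ctlb] -> 11 lines: jza iqa szuw yfao hiqux qaoek ctlb jsnt rtfd yutd uaak
Hunk 5: at line 6 remove [jsnt] add [ftn,pqza] -> 12 lines: jza iqa szuw yfao hiqux qaoek ctlb ftn pqza rtfd yutd uaak
Hunk 6: at line 2 remove [yfao,hiqux] add [kuvqj] -> 11 lines: jza iqa szuw kuvqj qaoek ctlb ftn pqza rtfd yutd uaak
Hunk 7: at line 5 remove [ftn,pqza] add [oxtb,xqsvq] -> 11 lines: jza iqa szuw kuvqj qaoek ctlb oxtb xqsvq rtfd yutd uaak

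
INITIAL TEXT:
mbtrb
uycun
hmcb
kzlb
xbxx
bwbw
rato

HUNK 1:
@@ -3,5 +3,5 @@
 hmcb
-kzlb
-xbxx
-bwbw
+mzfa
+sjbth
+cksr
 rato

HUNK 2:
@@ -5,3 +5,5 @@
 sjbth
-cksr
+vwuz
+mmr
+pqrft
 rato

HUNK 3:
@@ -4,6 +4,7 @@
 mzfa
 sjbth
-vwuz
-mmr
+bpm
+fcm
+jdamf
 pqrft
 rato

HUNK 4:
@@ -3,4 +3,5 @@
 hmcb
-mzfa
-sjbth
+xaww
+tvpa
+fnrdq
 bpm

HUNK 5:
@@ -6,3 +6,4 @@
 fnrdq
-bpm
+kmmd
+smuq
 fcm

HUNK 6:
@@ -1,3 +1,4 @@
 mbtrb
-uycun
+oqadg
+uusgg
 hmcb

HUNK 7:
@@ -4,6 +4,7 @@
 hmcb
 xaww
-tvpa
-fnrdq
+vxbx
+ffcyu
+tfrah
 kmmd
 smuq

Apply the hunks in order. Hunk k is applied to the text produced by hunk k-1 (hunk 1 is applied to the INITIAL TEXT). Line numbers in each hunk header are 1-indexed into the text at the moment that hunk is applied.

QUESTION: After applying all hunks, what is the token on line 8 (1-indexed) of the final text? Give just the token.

Answer: tfrah

Derivation:
Hunk 1: at line 3 remove [kzlb,xbxx,bwbw] add [mzfa,sjbth,cksr] -> 7 lines: mbtrb uycun hmcb mzfa sjbth cksr rato
Hunk 2: at line 5 remove [cksr] add [vwuz,mmr,pqrft] -> 9 lines: mbtrb uycun hmcb mzfa sjbth vwuz mmr pqrft rato
Hunk 3: at line 4 remove [vwuz,mmr] add [bpm,fcm,jdamf] -> 10 lines: mbtrb uycun hmcb mzfa sjbth bpm fcm jdamf pqrft rato
Hunk 4: at line 3 remove [mzfa,sjbth] add [xaww,tvpa,fnrdq] -> 11 lines: mbtrb uycun hmcb xaww tvpa fnrdq bpm fcm jdamf pqrft rato
Hunk 5: at line 6 remove [bpm] add [kmmd,smuq] -> 12 lines: mbtrb uycun hmcb xaww tvpa fnrdq kmmd smuq fcm jdamf pqrft rato
Hunk 6: at line 1 remove [uycun] add [oqadg,uusgg] -> 13 lines: mbtrb oqadg uusgg hmcb xaww tvpa fnrdq kmmd smuq fcm jdamf pqrft rato
Hunk 7: at line 4 remove [tvpa,fnrdq] add [vxbx,ffcyu,tfrah] -> 14 lines: mbtrb oqadg uusgg hmcb xaww vxbx ffcyu tfrah kmmd smuq fcm jdamf pqrft rato
Final line 8: tfrah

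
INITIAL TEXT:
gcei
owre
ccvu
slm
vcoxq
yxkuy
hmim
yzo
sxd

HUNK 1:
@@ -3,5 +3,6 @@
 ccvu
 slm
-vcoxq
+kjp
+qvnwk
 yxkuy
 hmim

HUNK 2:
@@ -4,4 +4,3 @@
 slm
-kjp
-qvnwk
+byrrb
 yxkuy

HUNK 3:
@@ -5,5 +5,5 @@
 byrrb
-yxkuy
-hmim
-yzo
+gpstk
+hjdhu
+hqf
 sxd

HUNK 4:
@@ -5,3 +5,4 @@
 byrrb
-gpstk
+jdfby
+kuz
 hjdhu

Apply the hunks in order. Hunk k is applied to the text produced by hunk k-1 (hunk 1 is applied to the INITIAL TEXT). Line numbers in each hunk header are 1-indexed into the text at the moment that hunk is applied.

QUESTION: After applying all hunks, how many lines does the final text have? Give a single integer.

Answer: 10

Derivation:
Hunk 1: at line 3 remove [vcoxq] add [kjp,qvnwk] -> 10 lines: gcei owre ccvu slm kjp qvnwk yxkuy hmim yzo sxd
Hunk 2: at line 4 remove [kjp,qvnwk] add [byrrb] -> 9 lines: gcei owre ccvu slm byrrb yxkuy hmim yzo sxd
Hunk 3: at line 5 remove [yxkuy,hmim,yzo] add [gpstk,hjdhu,hqf] -> 9 lines: gcei owre ccvu slm byrrb gpstk hjdhu hqf sxd
Hunk 4: at line 5 remove [gpstk] add [jdfby,kuz] -> 10 lines: gcei owre ccvu slm byrrb jdfby kuz hjdhu hqf sxd
Final line count: 10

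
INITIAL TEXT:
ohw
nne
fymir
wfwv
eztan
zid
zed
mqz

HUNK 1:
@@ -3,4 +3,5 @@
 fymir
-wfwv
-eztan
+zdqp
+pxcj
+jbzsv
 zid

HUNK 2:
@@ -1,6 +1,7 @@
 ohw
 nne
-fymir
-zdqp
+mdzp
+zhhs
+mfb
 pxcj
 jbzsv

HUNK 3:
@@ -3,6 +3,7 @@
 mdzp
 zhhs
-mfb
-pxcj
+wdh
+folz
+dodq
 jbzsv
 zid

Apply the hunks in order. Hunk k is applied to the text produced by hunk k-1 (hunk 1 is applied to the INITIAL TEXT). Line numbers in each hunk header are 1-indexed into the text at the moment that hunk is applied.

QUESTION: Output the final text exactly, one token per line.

Answer: ohw
nne
mdzp
zhhs
wdh
folz
dodq
jbzsv
zid
zed
mqz

Derivation:
Hunk 1: at line 3 remove [wfwv,eztan] add [zdqp,pxcj,jbzsv] -> 9 lines: ohw nne fymir zdqp pxcj jbzsv zid zed mqz
Hunk 2: at line 1 remove [fymir,zdqp] add [mdzp,zhhs,mfb] -> 10 lines: ohw nne mdzp zhhs mfb pxcj jbzsv zid zed mqz
Hunk 3: at line 3 remove [mfb,pxcj] add [wdh,folz,dodq] -> 11 lines: ohw nne mdzp zhhs wdh folz dodq jbzsv zid zed mqz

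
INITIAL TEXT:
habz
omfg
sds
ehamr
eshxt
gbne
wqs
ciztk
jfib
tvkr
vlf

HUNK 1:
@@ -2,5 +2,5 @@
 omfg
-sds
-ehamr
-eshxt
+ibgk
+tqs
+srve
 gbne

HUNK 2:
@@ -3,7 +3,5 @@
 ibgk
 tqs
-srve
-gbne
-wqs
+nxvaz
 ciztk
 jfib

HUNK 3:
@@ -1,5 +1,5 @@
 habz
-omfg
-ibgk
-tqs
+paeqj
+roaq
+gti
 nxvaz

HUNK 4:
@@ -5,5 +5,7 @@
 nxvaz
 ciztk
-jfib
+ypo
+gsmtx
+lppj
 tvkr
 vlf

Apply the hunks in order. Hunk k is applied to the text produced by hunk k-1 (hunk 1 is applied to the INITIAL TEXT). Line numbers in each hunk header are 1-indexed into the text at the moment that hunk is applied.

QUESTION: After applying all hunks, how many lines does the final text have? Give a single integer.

Hunk 1: at line 2 remove [sds,ehamr,eshxt] add [ibgk,tqs,srve] -> 11 lines: habz omfg ibgk tqs srve gbne wqs ciztk jfib tvkr vlf
Hunk 2: at line 3 remove [srve,gbne,wqs] add [nxvaz] -> 9 lines: habz omfg ibgk tqs nxvaz ciztk jfib tvkr vlf
Hunk 3: at line 1 remove [omfg,ibgk,tqs] add [paeqj,roaq,gti] -> 9 lines: habz paeqj roaq gti nxvaz ciztk jfib tvkr vlf
Hunk 4: at line 5 remove [jfib] add [ypo,gsmtx,lppj] -> 11 lines: habz paeqj roaq gti nxvaz ciztk ypo gsmtx lppj tvkr vlf
Final line count: 11

Answer: 11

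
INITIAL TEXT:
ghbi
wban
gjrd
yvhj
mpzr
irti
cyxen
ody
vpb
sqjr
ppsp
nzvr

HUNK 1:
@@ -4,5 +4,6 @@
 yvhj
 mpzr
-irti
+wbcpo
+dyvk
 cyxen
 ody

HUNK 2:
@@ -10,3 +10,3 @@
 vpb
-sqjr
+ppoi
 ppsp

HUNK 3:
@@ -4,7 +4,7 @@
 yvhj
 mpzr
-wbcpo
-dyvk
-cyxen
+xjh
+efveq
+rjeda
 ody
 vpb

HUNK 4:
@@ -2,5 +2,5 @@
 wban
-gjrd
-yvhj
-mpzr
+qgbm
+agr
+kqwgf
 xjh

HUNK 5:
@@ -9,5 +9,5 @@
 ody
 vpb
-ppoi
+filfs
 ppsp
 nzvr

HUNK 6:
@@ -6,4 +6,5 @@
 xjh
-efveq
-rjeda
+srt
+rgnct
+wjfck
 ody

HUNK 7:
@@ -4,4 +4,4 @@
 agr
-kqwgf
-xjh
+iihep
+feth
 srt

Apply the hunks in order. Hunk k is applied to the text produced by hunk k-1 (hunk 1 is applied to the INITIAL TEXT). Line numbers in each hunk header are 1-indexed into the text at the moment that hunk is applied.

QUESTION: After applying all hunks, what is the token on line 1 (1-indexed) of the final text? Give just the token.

Hunk 1: at line 4 remove [irti] add [wbcpo,dyvk] -> 13 lines: ghbi wban gjrd yvhj mpzr wbcpo dyvk cyxen ody vpb sqjr ppsp nzvr
Hunk 2: at line 10 remove [sqjr] add [ppoi] -> 13 lines: ghbi wban gjrd yvhj mpzr wbcpo dyvk cyxen ody vpb ppoi ppsp nzvr
Hunk 3: at line 4 remove [wbcpo,dyvk,cyxen] add [xjh,efveq,rjeda] -> 13 lines: ghbi wban gjrd yvhj mpzr xjh efveq rjeda ody vpb ppoi ppsp nzvr
Hunk 4: at line 2 remove [gjrd,yvhj,mpzr] add [qgbm,agr,kqwgf] -> 13 lines: ghbi wban qgbm agr kqwgf xjh efveq rjeda ody vpb ppoi ppsp nzvr
Hunk 5: at line 9 remove [ppoi] add [filfs] -> 13 lines: ghbi wban qgbm agr kqwgf xjh efveq rjeda ody vpb filfs ppsp nzvr
Hunk 6: at line 6 remove [efveq,rjeda] add [srt,rgnct,wjfck] -> 14 lines: ghbi wban qgbm agr kqwgf xjh srt rgnct wjfck ody vpb filfs ppsp nzvr
Hunk 7: at line 4 remove [kqwgf,xjh] add [iihep,feth] -> 14 lines: ghbi wban qgbm agr iihep feth srt rgnct wjfck ody vpb filfs ppsp nzvr
Final line 1: ghbi

Answer: ghbi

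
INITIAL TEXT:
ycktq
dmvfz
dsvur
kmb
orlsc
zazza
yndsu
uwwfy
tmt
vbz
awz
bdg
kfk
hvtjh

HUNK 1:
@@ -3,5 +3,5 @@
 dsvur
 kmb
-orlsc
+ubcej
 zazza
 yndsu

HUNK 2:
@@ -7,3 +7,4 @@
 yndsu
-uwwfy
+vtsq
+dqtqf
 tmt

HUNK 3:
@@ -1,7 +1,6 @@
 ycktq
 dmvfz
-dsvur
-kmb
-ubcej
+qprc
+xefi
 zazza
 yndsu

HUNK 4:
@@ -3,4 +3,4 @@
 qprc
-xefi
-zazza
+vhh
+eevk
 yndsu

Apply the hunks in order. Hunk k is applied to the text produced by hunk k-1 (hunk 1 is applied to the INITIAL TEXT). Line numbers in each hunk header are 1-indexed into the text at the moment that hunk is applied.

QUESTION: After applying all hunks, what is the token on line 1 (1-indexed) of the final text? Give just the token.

Answer: ycktq

Derivation:
Hunk 1: at line 3 remove [orlsc] add [ubcej] -> 14 lines: ycktq dmvfz dsvur kmb ubcej zazza yndsu uwwfy tmt vbz awz bdg kfk hvtjh
Hunk 2: at line 7 remove [uwwfy] add [vtsq,dqtqf] -> 15 lines: ycktq dmvfz dsvur kmb ubcej zazza yndsu vtsq dqtqf tmt vbz awz bdg kfk hvtjh
Hunk 3: at line 1 remove [dsvur,kmb,ubcej] add [qprc,xefi] -> 14 lines: ycktq dmvfz qprc xefi zazza yndsu vtsq dqtqf tmt vbz awz bdg kfk hvtjh
Hunk 4: at line 3 remove [xefi,zazza] add [vhh,eevk] -> 14 lines: ycktq dmvfz qprc vhh eevk yndsu vtsq dqtqf tmt vbz awz bdg kfk hvtjh
Final line 1: ycktq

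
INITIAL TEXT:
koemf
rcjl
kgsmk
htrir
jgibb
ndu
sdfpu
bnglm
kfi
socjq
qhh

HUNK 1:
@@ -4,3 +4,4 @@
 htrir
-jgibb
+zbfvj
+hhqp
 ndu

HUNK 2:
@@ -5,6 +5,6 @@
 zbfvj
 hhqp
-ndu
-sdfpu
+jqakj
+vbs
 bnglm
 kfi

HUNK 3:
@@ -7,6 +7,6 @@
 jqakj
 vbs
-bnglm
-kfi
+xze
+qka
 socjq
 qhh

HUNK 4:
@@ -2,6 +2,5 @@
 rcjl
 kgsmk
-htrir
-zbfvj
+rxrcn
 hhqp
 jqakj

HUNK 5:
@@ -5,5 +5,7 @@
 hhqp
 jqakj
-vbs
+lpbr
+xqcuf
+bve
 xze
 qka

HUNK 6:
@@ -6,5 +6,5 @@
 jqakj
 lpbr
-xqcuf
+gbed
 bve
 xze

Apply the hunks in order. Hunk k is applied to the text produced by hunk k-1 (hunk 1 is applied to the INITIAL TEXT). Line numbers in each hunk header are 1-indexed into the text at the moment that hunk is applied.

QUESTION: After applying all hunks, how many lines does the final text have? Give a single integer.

Hunk 1: at line 4 remove [jgibb] add [zbfvj,hhqp] -> 12 lines: koemf rcjl kgsmk htrir zbfvj hhqp ndu sdfpu bnglm kfi socjq qhh
Hunk 2: at line 5 remove [ndu,sdfpu] add [jqakj,vbs] -> 12 lines: koemf rcjl kgsmk htrir zbfvj hhqp jqakj vbs bnglm kfi socjq qhh
Hunk 3: at line 7 remove [bnglm,kfi] add [xze,qka] -> 12 lines: koemf rcjl kgsmk htrir zbfvj hhqp jqakj vbs xze qka socjq qhh
Hunk 4: at line 2 remove [htrir,zbfvj] add [rxrcn] -> 11 lines: koemf rcjl kgsmk rxrcn hhqp jqakj vbs xze qka socjq qhh
Hunk 5: at line 5 remove [vbs] add [lpbr,xqcuf,bve] -> 13 lines: koemf rcjl kgsmk rxrcn hhqp jqakj lpbr xqcuf bve xze qka socjq qhh
Hunk 6: at line 6 remove [xqcuf] add [gbed] -> 13 lines: koemf rcjl kgsmk rxrcn hhqp jqakj lpbr gbed bve xze qka socjq qhh
Final line count: 13

Answer: 13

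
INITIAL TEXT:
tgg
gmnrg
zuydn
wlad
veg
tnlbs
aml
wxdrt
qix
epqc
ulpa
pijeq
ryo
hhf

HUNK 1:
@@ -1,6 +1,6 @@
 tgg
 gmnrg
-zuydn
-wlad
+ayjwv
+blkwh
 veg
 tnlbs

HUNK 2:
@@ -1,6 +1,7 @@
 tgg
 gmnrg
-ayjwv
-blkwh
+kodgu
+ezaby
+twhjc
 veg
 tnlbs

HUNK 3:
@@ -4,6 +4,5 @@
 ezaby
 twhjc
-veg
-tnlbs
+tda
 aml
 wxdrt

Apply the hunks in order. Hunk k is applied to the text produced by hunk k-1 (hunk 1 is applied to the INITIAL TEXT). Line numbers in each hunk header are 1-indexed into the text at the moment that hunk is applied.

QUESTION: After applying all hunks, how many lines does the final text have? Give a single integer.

Hunk 1: at line 1 remove [zuydn,wlad] add [ayjwv,blkwh] -> 14 lines: tgg gmnrg ayjwv blkwh veg tnlbs aml wxdrt qix epqc ulpa pijeq ryo hhf
Hunk 2: at line 1 remove [ayjwv,blkwh] add [kodgu,ezaby,twhjc] -> 15 lines: tgg gmnrg kodgu ezaby twhjc veg tnlbs aml wxdrt qix epqc ulpa pijeq ryo hhf
Hunk 3: at line 4 remove [veg,tnlbs] add [tda] -> 14 lines: tgg gmnrg kodgu ezaby twhjc tda aml wxdrt qix epqc ulpa pijeq ryo hhf
Final line count: 14

Answer: 14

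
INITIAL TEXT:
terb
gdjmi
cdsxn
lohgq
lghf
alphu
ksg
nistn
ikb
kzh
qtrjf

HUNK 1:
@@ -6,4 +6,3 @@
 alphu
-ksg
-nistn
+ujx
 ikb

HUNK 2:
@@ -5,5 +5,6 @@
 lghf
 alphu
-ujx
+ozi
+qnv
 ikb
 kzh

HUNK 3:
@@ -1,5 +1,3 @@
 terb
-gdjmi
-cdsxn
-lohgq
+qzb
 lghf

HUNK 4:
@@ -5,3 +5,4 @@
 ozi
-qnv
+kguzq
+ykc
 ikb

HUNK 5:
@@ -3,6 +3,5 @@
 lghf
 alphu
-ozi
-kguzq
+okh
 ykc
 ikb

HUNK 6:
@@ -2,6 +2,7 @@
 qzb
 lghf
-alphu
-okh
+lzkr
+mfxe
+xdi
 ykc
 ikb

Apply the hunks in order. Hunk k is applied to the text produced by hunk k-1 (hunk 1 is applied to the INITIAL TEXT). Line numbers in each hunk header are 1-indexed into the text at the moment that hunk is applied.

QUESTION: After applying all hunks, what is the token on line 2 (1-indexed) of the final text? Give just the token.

Hunk 1: at line 6 remove [ksg,nistn] add [ujx] -> 10 lines: terb gdjmi cdsxn lohgq lghf alphu ujx ikb kzh qtrjf
Hunk 2: at line 5 remove [ujx] add [ozi,qnv] -> 11 lines: terb gdjmi cdsxn lohgq lghf alphu ozi qnv ikb kzh qtrjf
Hunk 3: at line 1 remove [gdjmi,cdsxn,lohgq] add [qzb] -> 9 lines: terb qzb lghf alphu ozi qnv ikb kzh qtrjf
Hunk 4: at line 5 remove [qnv] add [kguzq,ykc] -> 10 lines: terb qzb lghf alphu ozi kguzq ykc ikb kzh qtrjf
Hunk 5: at line 3 remove [ozi,kguzq] add [okh] -> 9 lines: terb qzb lghf alphu okh ykc ikb kzh qtrjf
Hunk 6: at line 2 remove [alphu,okh] add [lzkr,mfxe,xdi] -> 10 lines: terb qzb lghf lzkr mfxe xdi ykc ikb kzh qtrjf
Final line 2: qzb

Answer: qzb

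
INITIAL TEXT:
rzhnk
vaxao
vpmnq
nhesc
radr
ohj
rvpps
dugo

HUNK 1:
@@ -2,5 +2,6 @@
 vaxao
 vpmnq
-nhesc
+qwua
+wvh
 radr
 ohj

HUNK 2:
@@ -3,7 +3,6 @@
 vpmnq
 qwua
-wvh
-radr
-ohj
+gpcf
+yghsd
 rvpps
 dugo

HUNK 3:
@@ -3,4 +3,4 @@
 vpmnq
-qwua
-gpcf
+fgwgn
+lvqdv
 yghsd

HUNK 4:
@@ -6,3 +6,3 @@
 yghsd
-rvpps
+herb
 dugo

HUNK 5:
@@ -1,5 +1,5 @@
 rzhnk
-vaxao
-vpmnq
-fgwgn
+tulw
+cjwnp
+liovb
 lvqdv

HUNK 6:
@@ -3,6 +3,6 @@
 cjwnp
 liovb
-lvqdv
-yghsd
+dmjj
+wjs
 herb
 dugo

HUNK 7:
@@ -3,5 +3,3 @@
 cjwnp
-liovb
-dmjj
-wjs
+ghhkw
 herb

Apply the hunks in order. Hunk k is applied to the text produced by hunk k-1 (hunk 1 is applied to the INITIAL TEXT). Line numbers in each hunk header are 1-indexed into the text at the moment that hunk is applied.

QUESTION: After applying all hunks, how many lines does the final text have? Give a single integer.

Hunk 1: at line 2 remove [nhesc] add [qwua,wvh] -> 9 lines: rzhnk vaxao vpmnq qwua wvh radr ohj rvpps dugo
Hunk 2: at line 3 remove [wvh,radr,ohj] add [gpcf,yghsd] -> 8 lines: rzhnk vaxao vpmnq qwua gpcf yghsd rvpps dugo
Hunk 3: at line 3 remove [qwua,gpcf] add [fgwgn,lvqdv] -> 8 lines: rzhnk vaxao vpmnq fgwgn lvqdv yghsd rvpps dugo
Hunk 4: at line 6 remove [rvpps] add [herb] -> 8 lines: rzhnk vaxao vpmnq fgwgn lvqdv yghsd herb dugo
Hunk 5: at line 1 remove [vaxao,vpmnq,fgwgn] add [tulw,cjwnp,liovb] -> 8 lines: rzhnk tulw cjwnp liovb lvqdv yghsd herb dugo
Hunk 6: at line 3 remove [lvqdv,yghsd] add [dmjj,wjs] -> 8 lines: rzhnk tulw cjwnp liovb dmjj wjs herb dugo
Hunk 7: at line 3 remove [liovb,dmjj,wjs] add [ghhkw] -> 6 lines: rzhnk tulw cjwnp ghhkw herb dugo
Final line count: 6

Answer: 6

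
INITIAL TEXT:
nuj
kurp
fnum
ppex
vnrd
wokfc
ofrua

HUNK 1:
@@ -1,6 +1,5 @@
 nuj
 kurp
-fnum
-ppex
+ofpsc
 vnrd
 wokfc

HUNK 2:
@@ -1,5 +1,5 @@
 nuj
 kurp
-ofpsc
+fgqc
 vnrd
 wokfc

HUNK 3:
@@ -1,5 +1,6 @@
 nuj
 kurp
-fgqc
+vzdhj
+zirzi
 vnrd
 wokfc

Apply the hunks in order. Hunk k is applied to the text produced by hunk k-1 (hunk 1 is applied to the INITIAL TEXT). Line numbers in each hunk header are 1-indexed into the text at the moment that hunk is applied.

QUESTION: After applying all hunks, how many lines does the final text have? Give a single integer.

Hunk 1: at line 1 remove [fnum,ppex] add [ofpsc] -> 6 lines: nuj kurp ofpsc vnrd wokfc ofrua
Hunk 2: at line 1 remove [ofpsc] add [fgqc] -> 6 lines: nuj kurp fgqc vnrd wokfc ofrua
Hunk 3: at line 1 remove [fgqc] add [vzdhj,zirzi] -> 7 lines: nuj kurp vzdhj zirzi vnrd wokfc ofrua
Final line count: 7

Answer: 7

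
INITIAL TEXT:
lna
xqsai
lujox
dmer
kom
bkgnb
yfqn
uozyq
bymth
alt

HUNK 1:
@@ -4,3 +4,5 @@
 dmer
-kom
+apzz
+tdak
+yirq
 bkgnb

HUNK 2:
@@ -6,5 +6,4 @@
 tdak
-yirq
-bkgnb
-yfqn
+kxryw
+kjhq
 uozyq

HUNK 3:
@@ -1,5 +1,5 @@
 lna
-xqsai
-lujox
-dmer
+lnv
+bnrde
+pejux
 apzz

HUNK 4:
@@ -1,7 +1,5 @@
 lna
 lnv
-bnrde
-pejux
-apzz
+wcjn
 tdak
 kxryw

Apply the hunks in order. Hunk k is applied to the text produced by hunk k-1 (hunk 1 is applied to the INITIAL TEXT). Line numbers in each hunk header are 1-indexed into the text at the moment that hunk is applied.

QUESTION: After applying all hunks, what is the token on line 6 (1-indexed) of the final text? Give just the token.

Answer: kjhq

Derivation:
Hunk 1: at line 4 remove [kom] add [apzz,tdak,yirq] -> 12 lines: lna xqsai lujox dmer apzz tdak yirq bkgnb yfqn uozyq bymth alt
Hunk 2: at line 6 remove [yirq,bkgnb,yfqn] add [kxryw,kjhq] -> 11 lines: lna xqsai lujox dmer apzz tdak kxryw kjhq uozyq bymth alt
Hunk 3: at line 1 remove [xqsai,lujox,dmer] add [lnv,bnrde,pejux] -> 11 lines: lna lnv bnrde pejux apzz tdak kxryw kjhq uozyq bymth alt
Hunk 4: at line 1 remove [bnrde,pejux,apzz] add [wcjn] -> 9 lines: lna lnv wcjn tdak kxryw kjhq uozyq bymth alt
Final line 6: kjhq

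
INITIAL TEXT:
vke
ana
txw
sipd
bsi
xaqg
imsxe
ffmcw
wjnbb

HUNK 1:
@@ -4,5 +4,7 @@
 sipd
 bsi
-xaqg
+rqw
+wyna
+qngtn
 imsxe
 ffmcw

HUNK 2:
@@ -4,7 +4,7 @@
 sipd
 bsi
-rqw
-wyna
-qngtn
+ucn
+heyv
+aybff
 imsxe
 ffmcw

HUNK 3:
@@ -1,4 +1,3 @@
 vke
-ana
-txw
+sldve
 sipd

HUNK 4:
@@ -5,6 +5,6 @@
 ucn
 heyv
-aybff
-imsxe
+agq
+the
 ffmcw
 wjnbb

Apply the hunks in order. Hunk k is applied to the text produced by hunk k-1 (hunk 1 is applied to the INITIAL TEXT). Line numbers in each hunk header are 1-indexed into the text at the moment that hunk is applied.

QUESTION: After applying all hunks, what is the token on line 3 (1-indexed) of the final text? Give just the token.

Answer: sipd

Derivation:
Hunk 1: at line 4 remove [xaqg] add [rqw,wyna,qngtn] -> 11 lines: vke ana txw sipd bsi rqw wyna qngtn imsxe ffmcw wjnbb
Hunk 2: at line 4 remove [rqw,wyna,qngtn] add [ucn,heyv,aybff] -> 11 lines: vke ana txw sipd bsi ucn heyv aybff imsxe ffmcw wjnbb
Hunk 3: at line 1 remove [ana,txw] add [sldve] -> 10 lines: vke sldve sipd bsi ucn heyv aybff imsxe ffmcw wjnbb
Hunk 4: at line 5 remove [aybff,imsxe] add [agq,the] -> 10 lines: vke sldve sipd bsi ucn heyv agq the ffmcw wjnbb
Final line 3: sipd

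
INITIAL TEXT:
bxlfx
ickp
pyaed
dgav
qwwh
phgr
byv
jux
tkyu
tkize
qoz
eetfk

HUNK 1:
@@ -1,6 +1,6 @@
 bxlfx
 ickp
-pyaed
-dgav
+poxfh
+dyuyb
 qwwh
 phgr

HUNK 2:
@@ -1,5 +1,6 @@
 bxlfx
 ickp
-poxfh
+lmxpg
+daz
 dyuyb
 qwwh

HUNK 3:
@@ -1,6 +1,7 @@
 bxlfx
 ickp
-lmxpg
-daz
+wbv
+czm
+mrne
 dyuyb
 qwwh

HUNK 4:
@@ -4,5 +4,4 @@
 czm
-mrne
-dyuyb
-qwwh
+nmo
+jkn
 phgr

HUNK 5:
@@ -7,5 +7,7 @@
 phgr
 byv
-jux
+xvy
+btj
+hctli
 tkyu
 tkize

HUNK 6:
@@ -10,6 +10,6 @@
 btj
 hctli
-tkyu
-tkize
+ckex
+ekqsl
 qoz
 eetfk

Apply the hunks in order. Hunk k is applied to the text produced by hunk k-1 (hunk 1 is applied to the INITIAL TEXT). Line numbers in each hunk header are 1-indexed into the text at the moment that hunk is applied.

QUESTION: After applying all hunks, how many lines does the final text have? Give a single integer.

Hunk 1: at line 1 remove [pyaed,dgav] add [poxfh,dyuyb] -> 12 lines: bxlfx ickp poxfh dyuyb qwwh phgr byv jux tkyu tkize qoz eetfk
Hunk 2: at line 1 remove [poxfh] add [lmxpg,daz] -> 13 lines: bxlfx ickp lmxpg daz dyuyb qwwh phgr byv jux tkyu tkize qoz eetfk
Hunk 3: at line 1 remove [lmxpg,daz] add [wbv,czm,mrne] -> 14 lines: bxlfx ickp wbv czm mrne dyuyb qwwh phgr byv jux tkyu tkize qoz eetfk
Hunk 4: at line 4 remove [mrne,dyuyb,qwwh] add [nmo,jkn] -> 13 lines: bxlfx ickp wbv czm nmo jkn phgr byv jux tkyu tkize qoz eetfk
Hunk 5: at line 7 remove [jux] add [xvy,btj,hctli] -> 15 lines: bxlfx ickp wbv czm nmo jkn phgr byv xvy btj hctli tkyu tkize qoz eetfk
Hunk 6: at line 10 remove [tkyu,tkize] add [ckex,ekqsl] -> 15 lines: bxlfx ickp wbv czm nmo jkn phgr byv xvy btj hctli ckex ekqsl qoz eetfk
Final line count: 15

Answer: 15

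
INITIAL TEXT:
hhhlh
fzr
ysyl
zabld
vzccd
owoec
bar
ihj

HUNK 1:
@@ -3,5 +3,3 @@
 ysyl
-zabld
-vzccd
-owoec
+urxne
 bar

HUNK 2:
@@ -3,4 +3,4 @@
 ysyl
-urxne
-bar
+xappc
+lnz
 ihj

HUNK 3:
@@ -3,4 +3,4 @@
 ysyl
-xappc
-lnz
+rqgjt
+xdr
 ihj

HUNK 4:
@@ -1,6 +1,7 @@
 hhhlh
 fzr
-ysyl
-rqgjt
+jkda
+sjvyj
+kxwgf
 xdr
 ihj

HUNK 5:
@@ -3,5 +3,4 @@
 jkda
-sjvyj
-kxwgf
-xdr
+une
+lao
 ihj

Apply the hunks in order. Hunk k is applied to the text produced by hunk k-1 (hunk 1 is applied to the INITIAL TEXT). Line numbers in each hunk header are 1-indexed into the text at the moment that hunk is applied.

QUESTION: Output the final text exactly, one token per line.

Answer: hhhlh
fzr
jkda
une
lao
ihj

Derivation:
Hunk 1: at line 3 remove [zabld,vzccd,owoec] add [urxne] -> 6 lines: hhhlh fzr ysyl urxne bar ihj
Hunk 2: at line 3 remove [urxne,bar] add [xappc,lnz] -> 6 lines: hhhlh fzr ysyl xappc lnz ihj
Hunk 3: at line 3 remove [xappc,lnz] add [rqgjt,xdr] -> 6 lines: hhhlh fzr ysyl rqgjt xdr ihj
Hunk 4: at line 1 remove [ysyl,rqgjt] add [jkda,sjvyj,kxwgf] -> 7 lines: hhhlh fzr jkda sjvyj kxwgf xdr ihj
Hunk 5: at line 3 remove [sjvyj,kxwgf,xdr] add [une,lao] -> 6 lines: hhhlh fzr jkda une lao ihj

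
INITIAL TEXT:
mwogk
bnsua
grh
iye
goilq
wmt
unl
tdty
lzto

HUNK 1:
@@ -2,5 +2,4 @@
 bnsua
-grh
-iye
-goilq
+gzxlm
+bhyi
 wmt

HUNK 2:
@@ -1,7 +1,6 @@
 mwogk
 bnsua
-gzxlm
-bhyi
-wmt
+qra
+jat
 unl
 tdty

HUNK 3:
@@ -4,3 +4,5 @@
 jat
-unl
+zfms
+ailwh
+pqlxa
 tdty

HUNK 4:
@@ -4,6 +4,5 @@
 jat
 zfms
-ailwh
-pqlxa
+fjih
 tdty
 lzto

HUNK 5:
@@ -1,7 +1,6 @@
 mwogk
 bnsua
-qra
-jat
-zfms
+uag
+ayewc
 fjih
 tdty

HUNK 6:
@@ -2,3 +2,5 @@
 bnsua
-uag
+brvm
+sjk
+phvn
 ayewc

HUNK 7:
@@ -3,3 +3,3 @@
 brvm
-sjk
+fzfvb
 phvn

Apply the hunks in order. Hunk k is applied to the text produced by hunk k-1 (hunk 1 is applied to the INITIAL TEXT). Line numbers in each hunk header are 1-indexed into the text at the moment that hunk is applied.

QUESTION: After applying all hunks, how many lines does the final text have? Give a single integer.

Hunk 1: at line 2 remove [grh,iye,goilq] add [gzxlm,bhyi] -> 8 lines: mwogk bnsua gzxlm bhyi wmt unl tdty lzto
Hunk 2: at line 1 remove [gzxlm,bhyi,wmt] add [qra,jat] -> 7 lines: mwogk bnsua qra jat unl tdty lzto
Hunk 3: at line 4 remove [unl] add [zfms,ailwh,pqlxa] -> 9 lines: mwogk bnsua qra jat zfms ailwh pqlxa tdty lzto
Hunk 4: at line 4 remove [ailwh,pqlxa] add [fjih] -> 8 lines: mwogk bnsua qra jat zfms fjih tdty lzto
Hunk 5: at line 1 remove [qra,jat,zfms] add [uag,ayewc] -> 7 lines: mwogk bnsua uag ayewc fjih tdty lzto
Hunk 6: at line 2 remove [uag] add [brvm,sjk,phvn] -> 9 lines: mwogk bnsua brvm sjk phvn ayewc fjih tdty lzto
Hunk 7: at line 3 remove [sjk] add [fzfvb] -> 9 lines: mwogk bnsua brvm fzfvb phvn ayewc fjih tdty lzto
Final line count: 9

Answer: 9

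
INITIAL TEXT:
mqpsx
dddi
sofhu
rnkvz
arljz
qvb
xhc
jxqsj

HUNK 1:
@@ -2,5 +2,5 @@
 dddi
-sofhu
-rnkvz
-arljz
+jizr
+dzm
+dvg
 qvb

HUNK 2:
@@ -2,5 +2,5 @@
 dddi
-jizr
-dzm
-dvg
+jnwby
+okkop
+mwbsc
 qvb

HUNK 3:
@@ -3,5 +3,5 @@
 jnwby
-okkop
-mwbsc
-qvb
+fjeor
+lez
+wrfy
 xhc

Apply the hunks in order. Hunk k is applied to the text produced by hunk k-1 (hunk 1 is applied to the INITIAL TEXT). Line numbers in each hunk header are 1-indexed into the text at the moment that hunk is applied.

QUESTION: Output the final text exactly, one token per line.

Answer: mqpsx
dddi
jnwby
fjeor
lez
wrfy
xhc
jxqsj

Derivation:
Hunk 1: at line 2 remove [sofhu,rnkvz,arljz] add [jizr,dzm,dvg] -> 8 lines: mqpsx dddi jizr dzm dvg qvb xhc jxqsj
Hunk 2: at line 2 remove [jizr,dzm,dvg] add [jnwby,okkop,mwbsc] -> 8 lines: mqpsx dddi jnwby okkop mwbsc qvb xhc jxqsj
Hunk 3: at line 3 remove [okkop,mwbsc,qvb] add [fjeor,lez,wrfy] -> 8 lines: mqpsx dddi jnwby fjeor lez wrfy xhc jxqsj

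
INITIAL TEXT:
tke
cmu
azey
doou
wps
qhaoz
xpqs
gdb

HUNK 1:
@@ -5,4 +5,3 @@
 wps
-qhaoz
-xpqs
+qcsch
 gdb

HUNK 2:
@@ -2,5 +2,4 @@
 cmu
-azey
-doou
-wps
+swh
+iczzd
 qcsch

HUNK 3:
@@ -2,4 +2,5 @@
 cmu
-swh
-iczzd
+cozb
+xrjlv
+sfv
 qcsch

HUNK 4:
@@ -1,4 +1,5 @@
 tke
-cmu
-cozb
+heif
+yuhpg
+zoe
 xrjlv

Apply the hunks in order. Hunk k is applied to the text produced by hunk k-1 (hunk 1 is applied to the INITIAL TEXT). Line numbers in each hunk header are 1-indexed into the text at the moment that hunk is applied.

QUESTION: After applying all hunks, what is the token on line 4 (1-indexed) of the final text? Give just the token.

Hunk 1: at line 5 remove [qhaoz,xpqs] add [qcsch] -> 7 lines: tke cmu azey doou wps qcsch gdb
Hunk 2: at line 2 remove [azey,doou,wps] add [swh,iczzd] -> 6 lines: tke cmu swh iczzd qcsch gdb
Hunk 3: at line 2 remove [swh,iczzd] add [cozb,xrjlv,sfv] -> 7 lines: tke cmu cozb xrjlv sfv qcsch gdb
Hunk 4: at line 1 remove [cmu,cozb] add [heif,yuhpg,zoe] -> 8 lines: tke heif yuhpg zoe xrjlv sfv qcsch gdb
Final line 4: zoe

Answer: zoe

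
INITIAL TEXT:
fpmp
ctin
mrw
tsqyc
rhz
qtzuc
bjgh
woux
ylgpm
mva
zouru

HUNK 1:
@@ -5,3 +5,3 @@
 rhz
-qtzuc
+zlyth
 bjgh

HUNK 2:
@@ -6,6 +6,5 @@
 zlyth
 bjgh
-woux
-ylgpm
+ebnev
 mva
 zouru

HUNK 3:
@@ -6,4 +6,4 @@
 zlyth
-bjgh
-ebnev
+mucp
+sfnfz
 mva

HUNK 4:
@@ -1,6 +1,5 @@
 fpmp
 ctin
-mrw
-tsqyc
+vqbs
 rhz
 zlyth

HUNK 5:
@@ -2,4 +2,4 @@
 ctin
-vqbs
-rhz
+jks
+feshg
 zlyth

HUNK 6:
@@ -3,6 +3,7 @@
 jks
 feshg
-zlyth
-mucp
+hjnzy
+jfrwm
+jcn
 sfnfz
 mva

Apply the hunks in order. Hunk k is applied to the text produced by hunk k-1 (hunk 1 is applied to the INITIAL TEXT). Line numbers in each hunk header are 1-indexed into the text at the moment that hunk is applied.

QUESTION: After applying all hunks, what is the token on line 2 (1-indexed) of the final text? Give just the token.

Hunk 1: at line 5 remove [qtzuc] add [zlyth] -> 11 lines: fpmp ctin mrw tsqyc rhz zlyth bjgh woux ylgpm mva zouru
Hunk 2: at line 6 remove [woux,ylgpm] add [ebnev] -> 10 lines: fpmp ctin mrw tsqyc rhz zlyth bjgh ebnev mva zouru
Hunk 3: at line 6 remove [bjgh,ebnev] add [mucp,sfnfz] -> 10 lines: fpmp ctin mrw tsqyc rhz zlyth mucp sfnfz mva zouru
Hunk 4: at line 1 remove [mrw,tsqyc] add [vqbs] -> 9 lines: fpmp ctin vqbs rhz zlyth mucp sfnfz mva zouru
Hunk 5: at line 2 remove [vqbs,rhz] add [jks,feshg] -> 9 lines: fpmp ctin jks feshg zlyth mucp sfnfz mva zouru
Hunk 6: at line 3 remove [zlyth,mucp] add [hjnzy,jfrwm,jcn] -> 10 lines: fpmp ctin jks feshg hjnzy jfrwm jcn sfnfz mva zouru
Final line 2: ctin

Answer: ctin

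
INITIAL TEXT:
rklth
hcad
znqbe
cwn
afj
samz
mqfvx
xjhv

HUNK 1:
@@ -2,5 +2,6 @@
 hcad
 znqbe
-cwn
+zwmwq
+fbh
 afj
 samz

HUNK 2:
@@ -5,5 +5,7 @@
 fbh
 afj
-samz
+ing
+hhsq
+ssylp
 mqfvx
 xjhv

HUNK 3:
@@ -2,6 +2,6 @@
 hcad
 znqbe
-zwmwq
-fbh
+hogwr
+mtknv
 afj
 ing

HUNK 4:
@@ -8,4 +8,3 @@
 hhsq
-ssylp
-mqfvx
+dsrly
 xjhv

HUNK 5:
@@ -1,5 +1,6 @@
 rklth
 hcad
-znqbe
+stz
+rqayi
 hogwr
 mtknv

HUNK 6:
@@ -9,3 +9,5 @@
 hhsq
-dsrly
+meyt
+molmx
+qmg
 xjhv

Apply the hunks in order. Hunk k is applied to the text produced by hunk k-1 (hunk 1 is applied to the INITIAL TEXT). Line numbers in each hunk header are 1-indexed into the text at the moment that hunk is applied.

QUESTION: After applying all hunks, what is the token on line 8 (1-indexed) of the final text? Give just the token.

Answer: ing

Derivation:
Hunk 1: at line 2 remove [cwn] add [zwmwq,fbh] -> 9 lines: rklth hcad znqbe zwmwq fbh afj samz mqfvx xjhv
Hunk 2: at line 5 remove [samz] add [ing,hhsq,ssylp] -> 11 lines: rklth hcad znqbe zwmwq fbh afj ing hhsq ssylp mqfvx xjhv
Hunk 3: at line 2 remove [zwmwq,fbh] add [hogwr,mtknv] -> 11 lines: rklth hcad znqbe hogwr mtknv afj ing hhsq ssylp mqfvx xjhv
Hunk 4: at line 8 remove [ssylp,mqfvx] add [dsrly] -> 10 lines: rklth hcad znqbe hogwr mtknv afj ing hhsq dsrly xjhv
Hunk 5: at line 1 remove [znqbe] add [stz,rqayi] -> 11 lines: rklth hcad stz rqayi hogwr mtknv afj ing hhsq dsrly xjhv
Hunk 6: at line 9 remove [dsrly] add [meyt,molmx,qmg] -> 13 lines: rklth hcad stz rqayi hogwr mtknv afj ing hhsq meyt molmx qmg xjhv
Final line 8: ing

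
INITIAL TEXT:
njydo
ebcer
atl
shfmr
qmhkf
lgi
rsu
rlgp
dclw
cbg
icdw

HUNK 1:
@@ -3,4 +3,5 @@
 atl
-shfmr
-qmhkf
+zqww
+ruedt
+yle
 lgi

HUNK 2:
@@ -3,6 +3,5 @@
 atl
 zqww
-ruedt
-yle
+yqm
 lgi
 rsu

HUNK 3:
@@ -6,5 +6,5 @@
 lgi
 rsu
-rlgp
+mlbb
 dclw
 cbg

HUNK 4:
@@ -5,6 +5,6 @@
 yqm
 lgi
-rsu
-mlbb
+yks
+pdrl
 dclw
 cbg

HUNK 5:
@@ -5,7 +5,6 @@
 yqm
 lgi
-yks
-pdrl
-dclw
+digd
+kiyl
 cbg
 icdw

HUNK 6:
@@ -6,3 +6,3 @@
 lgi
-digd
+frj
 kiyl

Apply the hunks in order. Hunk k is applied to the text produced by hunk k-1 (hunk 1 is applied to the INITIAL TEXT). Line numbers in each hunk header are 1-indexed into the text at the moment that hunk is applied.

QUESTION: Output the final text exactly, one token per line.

Answer: njydo
ebcer
atl
zqww
yqm
lgi
frj
kiyl
cbg
icdw

Derivation:
Hunk 1: at line 3 remove [shfmr,qmhkf] add [zqww,ruedt,yle] -> 12 lines: njydo ebcer atl zqww ruedt yle lgi rsu rlgp dclw cbg icdw
Hunk 2: at line 3 remove [ruedt,yle] add [yqm] -> 11 lines: njydo ebcer atl zqww yqm lgi rsu rlgp dclw cbg icdw
Hunk 3: at line 6 remove [rlgp] add [mlbb] -> 11 lines: njydo ebcer atl zqww yqm lgi rsu mlbb dclw cbg icdw
Hunk 4: at line 5 remove [rsu,mlbb] add [yks,pdrl] -> 11 lines: njydo ebcer atl zqww yqm lgi yks pdrl dclw cbg icdw
Hunk 5: at line 5 remove [yks,pdrl,dclw] add [digd,kiyl] -> 10 lines: njydo ebcer atl zqww yqm lgi digd kiyl cbg icdw
Hunk 6: at line 6 remove [digd] add [frj] -> 10 lines: njydo ebcer atl zqww yqm lgi frj kiyl cbg icdw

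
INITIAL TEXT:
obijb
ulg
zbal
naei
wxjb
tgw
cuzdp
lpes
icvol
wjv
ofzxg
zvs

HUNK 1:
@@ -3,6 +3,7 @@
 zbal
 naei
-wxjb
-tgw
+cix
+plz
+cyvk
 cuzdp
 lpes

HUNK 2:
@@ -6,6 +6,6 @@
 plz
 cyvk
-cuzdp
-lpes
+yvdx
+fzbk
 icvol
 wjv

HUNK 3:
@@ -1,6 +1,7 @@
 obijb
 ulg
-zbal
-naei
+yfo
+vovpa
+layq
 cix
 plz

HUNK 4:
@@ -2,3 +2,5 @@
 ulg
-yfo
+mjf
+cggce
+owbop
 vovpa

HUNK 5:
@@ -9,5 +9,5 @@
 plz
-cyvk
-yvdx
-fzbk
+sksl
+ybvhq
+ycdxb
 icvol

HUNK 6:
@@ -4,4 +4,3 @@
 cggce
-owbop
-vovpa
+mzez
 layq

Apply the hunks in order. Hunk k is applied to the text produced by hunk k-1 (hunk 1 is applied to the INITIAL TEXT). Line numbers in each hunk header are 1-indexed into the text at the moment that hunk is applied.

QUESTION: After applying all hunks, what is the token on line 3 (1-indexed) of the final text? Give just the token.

Hunk 1: at line 3 remove [wxjb,tgw] add [cix,plz,cyvk] -> 13 lines: obijb ulg zbal naei cix plz cyvk cuzdp lpes icvol wjv ofzxg zvs
Hunk 2: at line 6 remove [cuzdp,lpes] add [yvdx,fzbk] -> 13 lines: obijb ulg zbal naei cix plz cyvk yvdx fzbk icvol wjv ofzxg zvs
Hunk 3: at line 1 remove [zbal,naei] add [yfo,vovpa,layq] -> 14 lines: obijb ulg yfo vovpa layq cix plz cyvk yvdx fzbk icvol wjv ofzxg zvs
Hunk 4: at line 2 remove [yfo] add [mjf,cggce,owbop] -> 16 lines: obijb ulg mjf cggce owbop vovpa layq cix plz cyvk yvdx fzbk icvol wjv ofzxg zvs
Hunk 5: at line 9 remove [cyvk,yvdx,fzbk] add [sksl,ybvhq,ycdxb] -> 16 lines: obijb ulg mjf cggce owbop vovpa layq cix plz sksl ybvhq ycdxb icvol wjv ofzxg zvs
Hunk 6: at line 4 remove [owbop,vovpa] add [mzez] -> 15 lines: obijb ulg mjf cggce mzez layq cix plz sksl ybvhq ycdxb icvol wjv ofzxg zvs
Final line 3: mjf

Answer: mjf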